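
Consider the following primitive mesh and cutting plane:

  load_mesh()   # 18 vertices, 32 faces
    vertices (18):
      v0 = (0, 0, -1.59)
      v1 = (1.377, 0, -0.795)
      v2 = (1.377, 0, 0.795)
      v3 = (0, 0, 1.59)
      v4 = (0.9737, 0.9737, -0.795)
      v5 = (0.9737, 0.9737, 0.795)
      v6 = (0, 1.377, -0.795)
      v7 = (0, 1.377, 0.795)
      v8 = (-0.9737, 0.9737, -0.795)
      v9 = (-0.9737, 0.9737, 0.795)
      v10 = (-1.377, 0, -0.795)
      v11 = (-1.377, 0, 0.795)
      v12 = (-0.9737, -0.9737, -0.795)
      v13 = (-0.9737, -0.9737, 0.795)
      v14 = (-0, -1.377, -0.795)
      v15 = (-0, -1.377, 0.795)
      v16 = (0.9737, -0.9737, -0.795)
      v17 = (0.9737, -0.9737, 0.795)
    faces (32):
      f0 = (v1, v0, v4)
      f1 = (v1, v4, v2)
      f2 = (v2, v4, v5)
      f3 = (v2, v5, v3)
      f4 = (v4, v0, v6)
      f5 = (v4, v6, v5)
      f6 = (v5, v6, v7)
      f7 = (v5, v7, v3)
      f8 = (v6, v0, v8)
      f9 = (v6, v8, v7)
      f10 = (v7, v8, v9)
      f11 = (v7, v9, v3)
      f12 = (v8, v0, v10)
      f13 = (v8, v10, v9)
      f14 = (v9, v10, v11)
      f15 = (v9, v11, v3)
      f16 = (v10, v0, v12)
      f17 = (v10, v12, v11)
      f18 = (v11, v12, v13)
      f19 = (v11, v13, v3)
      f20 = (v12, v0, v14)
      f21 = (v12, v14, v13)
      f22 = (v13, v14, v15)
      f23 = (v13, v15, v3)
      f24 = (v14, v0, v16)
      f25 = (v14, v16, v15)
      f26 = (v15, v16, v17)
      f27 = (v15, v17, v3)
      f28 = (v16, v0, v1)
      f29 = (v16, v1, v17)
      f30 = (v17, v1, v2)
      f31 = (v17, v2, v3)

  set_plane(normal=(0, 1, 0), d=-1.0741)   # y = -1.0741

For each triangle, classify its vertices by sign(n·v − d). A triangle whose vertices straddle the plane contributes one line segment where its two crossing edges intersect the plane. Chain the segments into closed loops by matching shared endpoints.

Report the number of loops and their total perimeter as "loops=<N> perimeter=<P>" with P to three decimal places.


Straddling triangles (8 of 32):
  (v12,v0,v14) [++-] → (0, -1.0741, -0.969877)–(-0.731301, -1.0741, -0.795)  len=0.7519
  (v12,v14,v13) [+-+] → (-0.731301, -1.0741, -0.795)–(-0.731301, -1.0741, 0.399176)  len=1.1942
  (v13,v14,v15) [+--] → (-0.731301, -1.0741, 0.399176)–(-0.731301, -1.0741, 0.795)  len=0.3958
  (v13,v15,v3) [+-+] → (-0.731301, -1.0741, 0.795)–(0, -1.0741, 0.969877)  len=0.7519
  (v14,v0,v16) [-++] → (0, -1.0741, -0.969877)–(0.731301, -1.0741, -0.795)  len=0.7519
  (v14,v16,v15) [-+-] → (0.731301, -1.0741, -0.795)–(0.731301, -1.0741, -0.399176)  len=0.3958
  (v15,v16,v17) [-++] → (0.731301, -1.0741, -0.399176)–(0.731301, -1.0741, 0.795)  len=1.1942
  (v15,v17,v3) [-++] → (0.731301, -1.0741, 0.795)–(0, -1.0741, 0.969877)  len=0.7519

Chained into 1 loop(s):
  loop 1: 8 segments, perimeter = 6.1877
Total perimeter = 6.188

loops=1 perimeter=6.188


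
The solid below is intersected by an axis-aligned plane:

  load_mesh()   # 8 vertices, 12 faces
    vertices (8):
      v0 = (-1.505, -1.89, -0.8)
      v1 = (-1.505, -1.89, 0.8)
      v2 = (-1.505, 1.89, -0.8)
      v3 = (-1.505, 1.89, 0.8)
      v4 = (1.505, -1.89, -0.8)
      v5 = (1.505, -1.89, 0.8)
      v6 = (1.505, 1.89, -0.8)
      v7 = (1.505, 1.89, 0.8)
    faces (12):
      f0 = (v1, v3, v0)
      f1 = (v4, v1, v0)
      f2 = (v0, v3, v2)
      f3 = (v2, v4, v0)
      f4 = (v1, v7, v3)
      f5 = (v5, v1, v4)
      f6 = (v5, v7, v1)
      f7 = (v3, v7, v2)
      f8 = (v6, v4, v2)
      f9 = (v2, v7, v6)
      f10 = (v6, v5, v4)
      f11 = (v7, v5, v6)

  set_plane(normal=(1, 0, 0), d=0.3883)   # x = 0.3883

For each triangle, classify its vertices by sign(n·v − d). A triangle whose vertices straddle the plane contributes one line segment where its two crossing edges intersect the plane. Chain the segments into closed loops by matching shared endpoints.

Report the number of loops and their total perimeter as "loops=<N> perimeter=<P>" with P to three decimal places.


Straddling triangles (8 of 12):
  (v4,v1,v0) [+--] → (0.3883, -1.89, -0.206405)–(0.3883, -1.89, -0.8)  len=0.5936
  (v2,v4,v0) [-+-] → (0.3883, -0.487633, -0.8)–(0.3883, -1.89, -0.8)  len=1.4024
  (v1,v7,v3) [-+-] → (0.3883, 0.487633, 0.8)–(0.3883, 1.89, 0.8)  len=1.4024
  (v5,v1,v4) [+-+] → (0.3883, -1.89, 0.8)–(0.3883, -1.89, -0.206405)  len=1.0064
  (v5,v7,v1) [++-] → (0.3883, 0.487633, 0.8)–(0.3883, -1.89, 0.8)  len=2.3776
  (v3,v7,v2) [-+-] → (0.3883, 1.89, 0.8)–(0.3883, 1.89, 0.206405)  len=0.5936
  (v6,v4,v2) [++-] → (0.3883, -0.487633, -0.8)–(0.3883, 1.89, -0.8)  len=2.3776
  (v2,v7,v6) [-++] → (0.3883, 1.89, 0.206405)–(0.3883, 1.89, -0.8)  len=1.0064

Chained into 1 loop(s):
  loop 1: 8 segments, perimeter = 10.7600
Total perimeter = 10.760

loops=1 perimeter=10.760


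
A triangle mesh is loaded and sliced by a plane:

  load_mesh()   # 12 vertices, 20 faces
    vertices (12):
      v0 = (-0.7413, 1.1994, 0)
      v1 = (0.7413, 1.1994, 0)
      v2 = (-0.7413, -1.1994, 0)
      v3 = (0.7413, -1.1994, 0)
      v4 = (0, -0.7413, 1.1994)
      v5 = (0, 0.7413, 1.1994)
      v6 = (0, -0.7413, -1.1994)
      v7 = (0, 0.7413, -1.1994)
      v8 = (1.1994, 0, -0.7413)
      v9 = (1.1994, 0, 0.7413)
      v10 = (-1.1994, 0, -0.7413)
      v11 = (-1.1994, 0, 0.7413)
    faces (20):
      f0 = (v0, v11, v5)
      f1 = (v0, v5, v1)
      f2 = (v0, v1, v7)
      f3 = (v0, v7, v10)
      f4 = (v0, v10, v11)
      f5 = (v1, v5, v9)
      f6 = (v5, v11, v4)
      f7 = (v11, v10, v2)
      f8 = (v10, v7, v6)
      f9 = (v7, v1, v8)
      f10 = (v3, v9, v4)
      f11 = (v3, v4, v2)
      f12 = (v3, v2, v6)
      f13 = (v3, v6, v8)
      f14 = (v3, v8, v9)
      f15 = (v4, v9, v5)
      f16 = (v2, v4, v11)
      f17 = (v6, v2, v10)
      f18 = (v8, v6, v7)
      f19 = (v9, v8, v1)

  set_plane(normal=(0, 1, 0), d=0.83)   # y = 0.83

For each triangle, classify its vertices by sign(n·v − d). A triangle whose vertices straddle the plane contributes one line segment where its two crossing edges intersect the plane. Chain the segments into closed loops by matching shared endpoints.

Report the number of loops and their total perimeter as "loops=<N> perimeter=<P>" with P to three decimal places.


loops=1 perimeter=5.667

Straddling triangles (8 of 20):
  (v0,v11,v5) [+--] → (-0.882389, 0.83, 0.228311)–(-0.143535, 0.83, 0.967165)  len=1.0449
  (v0,v5,v1) [+-+] → (-0.143535, 0.83, 0.967165)–(0.143535, 0.83, 0.967165)  len=0.2871
  (v0,v1,v7) [++-] → (0.143535, 0.83, -0.967165)–(-0.143535, 0.83, -0.967165)  len=0.2871
  (v0,v7,v10) [+--] → (-0.143535, 0.83, -0.967165)–(-0.882389, 0.83, -0.228311)  len=1.0449
  (v0,v10,v11) [+--] → (-0.882389, 0.83, -0.228311)–(-0.882389, 0.83, 0.228311)  len=0.4566
  (v1,v5,v9) [+--] → (0.143535, 0.83, 0.967165)–(0.882389, 0.83, 0.228311)  len=1.0449
  (v7,v1,v8) [-+-] → (0.143535, 0.83, -0.967165)–(0.882389, 0.83, -0.228311)  len=1.0449
  (v9,v8,v1) [--+] → (0.882389, 0.83, -0.228311)–(0.882389, 0.83, 0.228311)  len=0.4566

Chained into 1 loop(s):
  loop 1: 8 segments, perimeter = 5.6670
Total perimeter = 5.667


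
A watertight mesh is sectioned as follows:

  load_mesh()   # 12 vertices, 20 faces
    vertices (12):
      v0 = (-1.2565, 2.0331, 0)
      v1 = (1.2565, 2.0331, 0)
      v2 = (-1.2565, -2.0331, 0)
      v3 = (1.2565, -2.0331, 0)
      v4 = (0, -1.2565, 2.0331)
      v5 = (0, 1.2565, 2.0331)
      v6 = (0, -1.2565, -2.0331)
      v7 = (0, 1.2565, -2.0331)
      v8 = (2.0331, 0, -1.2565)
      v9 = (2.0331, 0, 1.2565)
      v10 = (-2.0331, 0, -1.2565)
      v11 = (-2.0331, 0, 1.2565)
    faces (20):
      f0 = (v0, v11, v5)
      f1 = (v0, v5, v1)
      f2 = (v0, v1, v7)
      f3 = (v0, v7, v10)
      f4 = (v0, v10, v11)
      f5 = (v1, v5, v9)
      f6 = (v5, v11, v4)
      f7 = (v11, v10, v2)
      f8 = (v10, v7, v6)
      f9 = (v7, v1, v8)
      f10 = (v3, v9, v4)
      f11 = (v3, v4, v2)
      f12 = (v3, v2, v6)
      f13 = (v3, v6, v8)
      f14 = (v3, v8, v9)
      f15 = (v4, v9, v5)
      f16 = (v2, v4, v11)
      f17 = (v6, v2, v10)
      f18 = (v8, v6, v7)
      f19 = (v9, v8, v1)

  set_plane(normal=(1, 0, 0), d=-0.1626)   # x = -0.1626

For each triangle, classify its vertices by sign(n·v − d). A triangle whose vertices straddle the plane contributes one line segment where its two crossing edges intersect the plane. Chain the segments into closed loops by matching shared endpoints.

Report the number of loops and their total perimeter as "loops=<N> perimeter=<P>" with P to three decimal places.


Straddling triangles (10 of 20):
  (v0,v11,v5) [--+] → (-0.1626, 1.15601, 1.97099)–(-0.1626, 1.357, 1.77)  len=0.2842
  (v0,v5,v1) [-++] → (-0.1626, 1.357, 1.77)–(-0.1626, 2.0331, 0)  len=1.8947
  (v0,v1,v7) [-++] → (-0.1626, 2.0331, 0)–(-0.1626, 1.357, -1.77)  len=1.8947
  (v0,v7,v10) [-+-] → (-0.1626, 1.357, -1.77)–(-0.1626, 1.15601, -1.97099)  len=0.2842
  (v5,v11,v4) [+-+] → (-0.1626, 1.15601, 1.97099)–(-0.1626, -1.15601, 1.97099)  len=2.3120
  (v10,v7,v6) [-++] → (-0.1626, 1.15601, -1.97099)–(-0.1626, -1.15601, -1.97099)  len=2.3120
  (v3,v4,v2) [++-] → (-0.1626, -1.357, 1.77)–(-0.1626, -2.0331, 0)  len=1.8947
  (v3,v2,v6) [+-+] → (-0.1626, -2.0331, 0)–(-0.1626, -1.357, -1.77)  len=1.8947
  (v2,v4,v11) [-+-] → (-0.1626, -1.357, 1.77)–(-0.1626, -1.15601, 1.97099)  len=0.2842
  (v6,v2,v10) [+--] → (-0.1626, -1.357, -1.77)–(-0.1626, -1.15601, -1.97099)  len=0.2842

Chained into 1 loop(s):
  loop 1: 10 segments, perimeter = 13.3399
Total perimeter = 13.340

loops=1 perimeter=13.340


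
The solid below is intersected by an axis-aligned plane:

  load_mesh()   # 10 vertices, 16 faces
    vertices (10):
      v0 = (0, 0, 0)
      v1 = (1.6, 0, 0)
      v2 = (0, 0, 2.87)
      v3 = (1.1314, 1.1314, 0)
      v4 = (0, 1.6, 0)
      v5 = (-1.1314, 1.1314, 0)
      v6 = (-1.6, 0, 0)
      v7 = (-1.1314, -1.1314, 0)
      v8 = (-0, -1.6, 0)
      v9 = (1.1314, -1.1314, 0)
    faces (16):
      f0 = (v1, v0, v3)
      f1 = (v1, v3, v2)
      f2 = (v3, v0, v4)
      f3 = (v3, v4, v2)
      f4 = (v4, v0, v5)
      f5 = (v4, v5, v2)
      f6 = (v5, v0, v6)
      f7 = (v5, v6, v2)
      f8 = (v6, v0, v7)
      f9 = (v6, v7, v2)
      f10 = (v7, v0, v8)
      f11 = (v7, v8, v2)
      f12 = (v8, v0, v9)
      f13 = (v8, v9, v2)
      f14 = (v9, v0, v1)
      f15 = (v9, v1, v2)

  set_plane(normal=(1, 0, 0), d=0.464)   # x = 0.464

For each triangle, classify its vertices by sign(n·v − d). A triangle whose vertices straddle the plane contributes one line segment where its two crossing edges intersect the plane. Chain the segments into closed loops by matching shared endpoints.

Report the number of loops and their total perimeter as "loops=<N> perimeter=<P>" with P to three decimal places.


Straddling triangles (8 of 16):
  (v1,v0,v3) [+-+] → (0.464, 0, 0)–(0.464, 0.464, 0)  len=0.4640
  (v1,v3,v2) [++-] → (0.464, 0.464, 1.69298)–(0.464, 0, 2.0377)  len=0.5780
  (v3,v0,v4) [+--] → (0.464, 0.464, 0)–(0.464, 1.40782, 0)  len=0.9438
  (v3,v4,v2) [+--] → (0.464, 1.40782, 0)–(0.464, 0.464, 1.69298)  len=1.9383
  (v8,v0,v9) [--+] → (0.464, -0.464, 0)–(0.464, -1.40782, 0)  len=0.9438
  (v8,v9,v2) [-+-] → (0.464, -1.40782, 0)–(0.464, -0.464, 1.69298)  len=1.9383
  (v9,v0,v1) [+-+] → (0.464, -0.464, 0)–(0.464, 0, 0)  len=0.4640
  (v9,v1,v2) [++-] → (0.464, 0, 2.0377)–(0.464, -0.464, 1.69298)  len=0.5780

Chained into 1 loop(s):
  loop 1: 8 segments, perimeter = 7.8483
Total perimeter = 7.848

loops=1 perimeter=7.848


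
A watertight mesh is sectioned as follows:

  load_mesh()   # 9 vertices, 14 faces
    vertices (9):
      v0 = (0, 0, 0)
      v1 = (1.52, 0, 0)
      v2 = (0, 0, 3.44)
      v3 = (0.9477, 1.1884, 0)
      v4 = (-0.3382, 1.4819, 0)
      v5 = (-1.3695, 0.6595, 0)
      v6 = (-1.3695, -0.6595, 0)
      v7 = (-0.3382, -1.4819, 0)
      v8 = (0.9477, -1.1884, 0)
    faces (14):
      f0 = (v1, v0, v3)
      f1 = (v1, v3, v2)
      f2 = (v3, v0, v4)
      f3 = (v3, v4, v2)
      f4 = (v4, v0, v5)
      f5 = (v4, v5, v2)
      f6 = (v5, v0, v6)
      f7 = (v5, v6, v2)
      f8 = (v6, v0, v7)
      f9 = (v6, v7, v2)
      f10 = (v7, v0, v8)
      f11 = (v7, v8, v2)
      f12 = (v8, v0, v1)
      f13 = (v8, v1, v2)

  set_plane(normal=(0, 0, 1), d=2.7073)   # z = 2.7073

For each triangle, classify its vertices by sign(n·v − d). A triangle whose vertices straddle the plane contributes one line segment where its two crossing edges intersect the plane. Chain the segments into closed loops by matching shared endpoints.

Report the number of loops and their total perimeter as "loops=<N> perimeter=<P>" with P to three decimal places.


Straddling triangles (7 of 14):
  (v1,v3,v2) [--+] → (0.201855, 0.253122, 2.7073)–(0.323751, 0, 2.7073)  len=0.2809
  (v3,v4,v2) [--+] → (-0.0720346, 0.315636, 2.7073)–(0.201855, 0.253122, 2.7073)  len=0.2809
  (v4,v5,v2) [--+] → (-0.291696, 0.14047, 2.7073)–(-0.0720346, 0.315636, 2.7073)  len=0.2810
  (v5,v6,v2) [--+] → (-0.291696, -0.14047, 2.7073)–(-0.291696, 0.14047, 2.7073)  len=0.2809
  (v6,v7,v2) [--+] → (-0.0720346, -0.315636, 2.7073)–(-0.291696, -0.14047, 2.7073)  len=0.2810
  (v7,v8,v2) [--+] → (0.201855, -0.253122, 2.7073)–(-0.0720346, -0.315636, 2.7073)  len=0.2809
  (v8,v1,v2) [--+] → (0.323751, 0, 2.7073)–(0.201855, -0.253122, 2.7073)  len=0.2809

Chained into 1 loop(s):
  loop 1: 7 segments, perimeter = 1.9666
Total perimeter = 1.967

loops=1 perimeter=1.967


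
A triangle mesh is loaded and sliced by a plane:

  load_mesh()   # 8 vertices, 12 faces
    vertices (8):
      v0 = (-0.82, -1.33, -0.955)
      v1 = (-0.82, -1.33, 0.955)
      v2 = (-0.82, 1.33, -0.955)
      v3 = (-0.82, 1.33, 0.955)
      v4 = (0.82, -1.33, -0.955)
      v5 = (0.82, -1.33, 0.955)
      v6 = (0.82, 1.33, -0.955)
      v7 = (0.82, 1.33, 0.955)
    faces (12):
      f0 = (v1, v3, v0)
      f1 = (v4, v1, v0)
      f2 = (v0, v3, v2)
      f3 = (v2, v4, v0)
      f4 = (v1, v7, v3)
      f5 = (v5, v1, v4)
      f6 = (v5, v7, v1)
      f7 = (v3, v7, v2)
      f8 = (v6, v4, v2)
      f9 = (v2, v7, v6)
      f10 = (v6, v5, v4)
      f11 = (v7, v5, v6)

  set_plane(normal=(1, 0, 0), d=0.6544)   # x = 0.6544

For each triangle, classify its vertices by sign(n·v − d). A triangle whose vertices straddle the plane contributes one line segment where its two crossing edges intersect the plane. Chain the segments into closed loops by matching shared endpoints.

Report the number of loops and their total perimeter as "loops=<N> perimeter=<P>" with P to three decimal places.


loops=1 perimeter=9.140

Straddling triangles (8 of 12):
  (v4,v1,v0) [+--] → (0.6544, -1.33, -0.762137)–(0.6544, -1.33, -0.955)  len=0.1929
  (v2,v4,v0) [-+-] → (0.6544, -1.0614, -0.955)–(0.6544, -1.33, -0.955)  len=0.2686
  (v1,v7,v3) [-+-] → (0.6544, 1.0614, 0.955)–(0.6544, 1.33, 0.955)  len=0.2686
  (v5,v1,v4) [+-+] → (0.6544, -1.33, 0.955)–(0.6544, -1.33, -0.762137)  len=1.7171
  (v5,v7,v1) [++-] → (0.6544, 1.0614, 0.955)–(0.6544, -1.33, 0.955)  len=2.3914
  (v3,v7,v2) [-+-] → (0.6544, 1.33, 0.955)–(0.6544, 1.33, 0.762137)  len=0.1929
  (v6,v4,v2) [++-] → (0.6544, -1.0614, -0.955)–(0.6544, 1.33, -0.955)  len=2.3914
  (v2,v7,v6) [-++] → (0.6544, 1.33, 0.762137)–(0.6544, 1.33, -0.955)  len=1.7171

Chained into 1 loop(s):
  loop 1: 8 segments, perimeter = 9.1400
Total perimeter = 9.140


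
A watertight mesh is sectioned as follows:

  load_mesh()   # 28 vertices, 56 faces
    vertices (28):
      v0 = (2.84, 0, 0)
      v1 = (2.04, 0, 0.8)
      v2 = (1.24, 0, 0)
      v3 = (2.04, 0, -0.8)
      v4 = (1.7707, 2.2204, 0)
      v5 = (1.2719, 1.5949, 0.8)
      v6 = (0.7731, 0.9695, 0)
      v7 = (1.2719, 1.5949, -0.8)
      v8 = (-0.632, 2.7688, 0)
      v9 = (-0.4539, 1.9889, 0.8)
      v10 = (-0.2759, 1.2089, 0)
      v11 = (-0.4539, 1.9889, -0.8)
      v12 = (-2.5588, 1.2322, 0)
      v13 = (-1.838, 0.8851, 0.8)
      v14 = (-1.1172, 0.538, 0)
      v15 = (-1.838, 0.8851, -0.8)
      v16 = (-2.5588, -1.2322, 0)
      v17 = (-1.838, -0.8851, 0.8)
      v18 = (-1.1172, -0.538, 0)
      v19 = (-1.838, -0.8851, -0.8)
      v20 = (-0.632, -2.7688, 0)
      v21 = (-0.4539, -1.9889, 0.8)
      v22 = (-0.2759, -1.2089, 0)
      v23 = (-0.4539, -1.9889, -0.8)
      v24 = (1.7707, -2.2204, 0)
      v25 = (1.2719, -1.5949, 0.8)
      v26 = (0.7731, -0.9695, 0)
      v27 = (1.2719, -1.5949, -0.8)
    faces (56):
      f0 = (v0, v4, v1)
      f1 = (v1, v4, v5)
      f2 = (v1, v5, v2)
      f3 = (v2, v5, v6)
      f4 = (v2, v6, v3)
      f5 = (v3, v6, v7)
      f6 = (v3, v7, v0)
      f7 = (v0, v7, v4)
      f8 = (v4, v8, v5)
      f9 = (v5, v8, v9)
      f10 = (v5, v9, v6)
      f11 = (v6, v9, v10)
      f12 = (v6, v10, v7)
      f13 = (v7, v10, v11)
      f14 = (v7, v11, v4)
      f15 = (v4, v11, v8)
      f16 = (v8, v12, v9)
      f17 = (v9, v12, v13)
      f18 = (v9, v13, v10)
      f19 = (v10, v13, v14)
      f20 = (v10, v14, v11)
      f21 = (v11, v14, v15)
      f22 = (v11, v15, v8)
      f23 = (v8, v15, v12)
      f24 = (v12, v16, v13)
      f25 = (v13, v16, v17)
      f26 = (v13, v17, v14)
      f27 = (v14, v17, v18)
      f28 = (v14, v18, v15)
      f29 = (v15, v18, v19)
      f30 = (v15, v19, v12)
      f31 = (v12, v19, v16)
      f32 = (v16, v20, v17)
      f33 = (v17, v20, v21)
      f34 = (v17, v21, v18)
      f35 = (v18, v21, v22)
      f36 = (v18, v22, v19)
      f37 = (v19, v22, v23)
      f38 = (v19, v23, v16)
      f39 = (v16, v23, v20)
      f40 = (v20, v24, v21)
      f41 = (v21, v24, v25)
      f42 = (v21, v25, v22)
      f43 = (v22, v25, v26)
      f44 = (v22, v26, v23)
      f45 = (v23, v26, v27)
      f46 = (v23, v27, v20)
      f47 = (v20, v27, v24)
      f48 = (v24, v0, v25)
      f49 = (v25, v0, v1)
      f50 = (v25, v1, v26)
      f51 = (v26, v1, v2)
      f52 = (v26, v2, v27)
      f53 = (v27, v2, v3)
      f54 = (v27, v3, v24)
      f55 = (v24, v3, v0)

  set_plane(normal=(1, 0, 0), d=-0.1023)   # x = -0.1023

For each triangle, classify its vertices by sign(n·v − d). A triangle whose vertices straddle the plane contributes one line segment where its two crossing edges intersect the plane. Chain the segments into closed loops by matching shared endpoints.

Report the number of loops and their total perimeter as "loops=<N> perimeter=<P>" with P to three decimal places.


Straddling triangles (16 of 56):
  (v4,v8,v5) [+-+] → (-0.1023, 2.6479, 0)–(-0.1023, 2.4422, 0.222575)  len=0.3031
  (v5,v8,v9) [+--] → (-0.1023, 2.4422, 0.222575)–(-0.1023, 1.90863, 0.8)  len=0.7862
  (v5,v9,v6) [+-+] → (-0.1023, 1.90863, 0.8)–(-0.1023, 1.69679, 0.570758)  len=0.3121
  (v6,v9,v10) [+--] → (-0.1023, 1.69679, 0.570758)–(-0.1023, 1.16928, 0)  len=0.7772
  (v6,v10,v7) [+-+] → (-0.1023, 1.16928, 0)–(-0.1023, 1.25219, -0.0897274)  len=0.1222
  (v7,v10,v11) [+--] → (-0.1023, 1.25219, -0.0897274)–(-0.1023, 1.90863, -0.8)  len=0.9672
  (v7,v11,v4) [+-+] → (-0.1023, 1.90863, -0.8)–(-0.1023, 2.02549, -0.673559)  len=0.1722
  (v4,v11,v8) [+--] → (-0.1023, 2.02549, -0.673559)–(-0.1023, 2.6479, 0)  len=0.9171
  (v20,v24,v21) [-+-] → (-0.1023, -2.6479, 0)–(-0.1023, -2.02549, 0.673559)  len=0.9171
  (v21,v24,v25) [-++] → (-0.1023, -2.02549, 0.673559)–(-0.1023, -1.90863, 0.8)  len=0.1722
  (v21,v25,v22) [-+-] → (-0.1023, -1.90863, 0.8)–(-0.1023, -1.25219, 0.0897274)  len=0.9672
  (v22,v25,v26) [-++] → (-0.1023, -1.25219, 0.0897274)–(-0.1023, -1.16928, 0)  len=0.1222
  (v22,v26,v23) [-+-] → (-0.1023, -1.16928, 0)–(-0.1023, -1.69679, -0.570758)  len=0.7772
  (v23,v26,v27) [-++] → (-0.1023, -1.69679, -0.570758)–(-0.1023, -1.90863, -0.8)  len=0.3121
  (v23,v27,v20) [-+-] → (-0.1023, -1.90863, -0.8)–(-0.1023, -2.4422, -0.222575)  len=0.7862
  (v20,v27,v24) [-++] → (-0.1023, -2.4422, -0.222575)–(-0.1023, -2.6479, 0)  len=0.3031

Chained into 2 loop(s):
  loop 1: 8 segments, perimeter = 4.3572
  loop 2: 8 segments, perimeter = 4.3572
Total perimeter = 8.714

loops=2 perimeter=8.714


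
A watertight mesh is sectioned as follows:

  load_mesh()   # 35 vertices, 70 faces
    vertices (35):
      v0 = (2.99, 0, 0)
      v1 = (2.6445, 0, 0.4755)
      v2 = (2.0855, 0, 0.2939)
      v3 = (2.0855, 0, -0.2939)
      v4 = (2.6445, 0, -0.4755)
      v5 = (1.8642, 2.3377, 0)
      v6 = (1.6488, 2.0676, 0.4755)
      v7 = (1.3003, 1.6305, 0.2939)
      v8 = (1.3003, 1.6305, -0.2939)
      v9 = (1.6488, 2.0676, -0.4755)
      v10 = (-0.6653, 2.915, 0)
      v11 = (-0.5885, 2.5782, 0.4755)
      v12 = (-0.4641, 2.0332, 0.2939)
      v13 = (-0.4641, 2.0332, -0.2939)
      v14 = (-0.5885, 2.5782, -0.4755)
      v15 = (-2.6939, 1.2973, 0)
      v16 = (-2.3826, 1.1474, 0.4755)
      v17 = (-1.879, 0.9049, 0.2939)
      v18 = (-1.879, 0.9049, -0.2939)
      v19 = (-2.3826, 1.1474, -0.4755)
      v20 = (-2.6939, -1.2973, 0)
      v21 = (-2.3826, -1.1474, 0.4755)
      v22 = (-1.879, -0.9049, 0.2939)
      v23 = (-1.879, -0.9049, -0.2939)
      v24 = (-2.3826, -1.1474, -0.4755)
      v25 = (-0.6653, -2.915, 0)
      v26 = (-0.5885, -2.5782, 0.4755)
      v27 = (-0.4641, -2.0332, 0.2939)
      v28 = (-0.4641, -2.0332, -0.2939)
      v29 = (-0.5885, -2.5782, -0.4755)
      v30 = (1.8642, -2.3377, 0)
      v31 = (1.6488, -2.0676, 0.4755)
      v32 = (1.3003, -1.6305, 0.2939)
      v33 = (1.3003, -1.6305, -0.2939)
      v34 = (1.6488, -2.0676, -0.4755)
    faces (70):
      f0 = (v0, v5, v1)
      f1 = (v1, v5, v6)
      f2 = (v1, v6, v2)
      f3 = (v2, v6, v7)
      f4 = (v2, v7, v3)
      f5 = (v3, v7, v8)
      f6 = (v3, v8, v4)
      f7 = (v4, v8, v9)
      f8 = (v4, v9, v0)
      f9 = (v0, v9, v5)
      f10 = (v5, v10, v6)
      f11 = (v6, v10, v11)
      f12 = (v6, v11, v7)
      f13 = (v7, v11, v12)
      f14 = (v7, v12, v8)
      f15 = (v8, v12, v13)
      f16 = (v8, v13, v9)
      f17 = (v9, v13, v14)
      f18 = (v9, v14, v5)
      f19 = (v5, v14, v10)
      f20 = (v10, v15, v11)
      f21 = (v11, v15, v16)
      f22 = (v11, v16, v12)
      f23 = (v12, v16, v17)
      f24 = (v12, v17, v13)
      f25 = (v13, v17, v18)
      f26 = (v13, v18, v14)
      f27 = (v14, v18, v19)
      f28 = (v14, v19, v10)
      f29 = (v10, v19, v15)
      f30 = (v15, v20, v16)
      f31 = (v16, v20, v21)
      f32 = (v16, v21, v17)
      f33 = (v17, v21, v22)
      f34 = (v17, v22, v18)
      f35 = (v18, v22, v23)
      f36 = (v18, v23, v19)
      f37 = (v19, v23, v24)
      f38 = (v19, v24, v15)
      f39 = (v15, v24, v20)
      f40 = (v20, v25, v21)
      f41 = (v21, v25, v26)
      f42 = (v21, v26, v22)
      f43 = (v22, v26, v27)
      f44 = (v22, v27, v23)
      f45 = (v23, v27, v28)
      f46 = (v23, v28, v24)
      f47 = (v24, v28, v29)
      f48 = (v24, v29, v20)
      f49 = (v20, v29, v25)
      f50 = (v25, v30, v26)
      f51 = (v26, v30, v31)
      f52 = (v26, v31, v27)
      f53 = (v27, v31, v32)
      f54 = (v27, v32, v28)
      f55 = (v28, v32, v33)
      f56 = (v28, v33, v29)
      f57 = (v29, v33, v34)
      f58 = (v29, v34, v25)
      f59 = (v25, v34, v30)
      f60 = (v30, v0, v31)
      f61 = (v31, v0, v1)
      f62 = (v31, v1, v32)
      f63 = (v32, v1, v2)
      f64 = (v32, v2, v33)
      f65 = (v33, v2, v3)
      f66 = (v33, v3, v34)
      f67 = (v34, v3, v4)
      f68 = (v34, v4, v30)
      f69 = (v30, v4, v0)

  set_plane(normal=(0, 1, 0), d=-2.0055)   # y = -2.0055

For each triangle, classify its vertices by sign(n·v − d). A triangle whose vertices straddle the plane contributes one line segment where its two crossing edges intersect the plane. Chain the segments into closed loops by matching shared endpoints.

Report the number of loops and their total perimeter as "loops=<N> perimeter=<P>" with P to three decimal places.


Straddling triangles (22 of 70):
  (v20,v25,v21) [+-+] → (-1.80582, -2.0055, 0)–(-1.54892, -2.0055, 0.244664)  len=0.3548
  (v21,v25,v26) [+--] → (-1.54892, -2.0055, 0.244664)–(-1.30662, -2.0055, 0.4755)  len=0.3347
  (v21,v26,v22) [+-+] → (-1.30662, -2.0055, 0.4755)–(-1.03018, -2.0055, 0.413346)  len=0.2833
  (v22,v26,v27) [+--] → (-1.03018, -2.0055, 0.413346)–(-0.498836, -2.0055, 0.2939)  len=0.5446
  (v22,v27,v23) [+-+] → (-0.498836, -2.0055, 0.2939)–(-0.498836, -2.0055, 0.279469)  len=0.0144
  (v23,v27,v28) [+--] → (-0.498836, -2.0055, 0.279469)–(-0.498836, -2.0055, -0.2939)  len=0.5734
  (v23,v28,v24) [+-+] → (-0.498836, -2.0055, -0.2939)–(-0.524094, -2.0055, -0.299579)  len=0.0259
  (v24,v28,v29) [+--] → (-0.524094, -2.0055, -0.299579)–(-1.30662, -2.0055, -0.4755)  len=0.8021
  (v24,v29,v20) [+-+] → (-1.30662, -2.0055, -0.4755)–(-1.52984, -2.0055, -0.2629)  len=0.3083
  (v20,v29,v25) [+--] → (-1.52984, -2.0055, -0.2629)–(-1.80582, -2.0055, 0)  len=0.3812
  (v27,v31,v32) [--+] → (1.59929, -2.0055, 0.4497)–(-0.342735, -2.0055, 0.2939)  len=1.9483
  (v27,v32,v28) [-+-] → (-0.342735, -2.0055, 0.2939)–(-0.342735, -2.0055, -0.253468)  len=0.5474
  (v28,v32,v33) [-++] → (-0.342735, -2.0055, -0.253468)–(-0.342735, -2.0055, -0.2939)  len=0.0404
  (v28,v33,v29) [-+-] → (-0.342735, -2.0055, -0.2939)–(0.552912, -2.0055, -0.365758)  len=0.8985
  (v29,v33,v34) [-+-] → (0.552912, -2.0055, -0.365758)–(1.59929, -2.0055, -0.4497)  len=1.0497
  (v30,v0,v31) [-+-] → (2.02418, -2.0055, 0)–(1.68908, -2.0055, 0.461218)  len=0.5701
  (v31,v0,v1) [-++] → (1.68908, -2.0055, 0.461218)–(1.67871, -2.0055, 0.4755)  len=0.0177
  (v31,v1,v32) [-++] → (1.67871, -2.0055, 0.4755)–(1.59929, -2.0055, 0.4497)  len=0.0835
  (v33,v3,v34) [++-] → (1.66192, -2.0055, -0.470046)–(1.59929, -2.0055, -0.4497)  len=0.0659
  (v34,v3,v4) [-++] → (1.66192, -2.0055, -0.470046)–(1.67871, -2.0055, -0.4755)  len=0.0177
  (v34,v4,v30) [-+-] → (1.67871, -2.0055, -0.4755)–(1.97508, -2.0055, -0.0675712)  len=0.5042
  (v30,v4,v0) [-++] → (1.97508, -2.0055, -0.0675712)–(2.02418, -2.0055, 0)  len=0.0835

Chained into 2 loop(s):
  loop 1: 10 segments, perimeter = 3.6225
  loop 2: 12 segments, perimeter = 5.8268
Total perimeter = 9.449

loops=2 perimeter=9.449


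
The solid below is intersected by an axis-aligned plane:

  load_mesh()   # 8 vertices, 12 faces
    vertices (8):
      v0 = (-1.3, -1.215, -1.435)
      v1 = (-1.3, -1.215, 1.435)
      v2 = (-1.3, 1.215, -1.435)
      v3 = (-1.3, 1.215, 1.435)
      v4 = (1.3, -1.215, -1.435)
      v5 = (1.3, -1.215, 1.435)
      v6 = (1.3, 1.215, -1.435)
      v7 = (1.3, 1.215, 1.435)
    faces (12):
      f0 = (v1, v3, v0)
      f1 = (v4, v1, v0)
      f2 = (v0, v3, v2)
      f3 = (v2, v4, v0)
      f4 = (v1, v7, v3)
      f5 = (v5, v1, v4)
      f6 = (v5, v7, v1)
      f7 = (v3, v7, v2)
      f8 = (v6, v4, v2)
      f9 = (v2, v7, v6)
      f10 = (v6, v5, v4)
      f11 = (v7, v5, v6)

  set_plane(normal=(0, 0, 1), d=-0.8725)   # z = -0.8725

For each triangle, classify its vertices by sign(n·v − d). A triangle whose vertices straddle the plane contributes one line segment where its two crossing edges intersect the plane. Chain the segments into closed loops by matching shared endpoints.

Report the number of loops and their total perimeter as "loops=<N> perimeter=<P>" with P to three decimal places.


Straddling triangles (8 of 12):
  (v1,v3,v0) [++-] → (-1.3, -0.738737, -0.8725)–(-1.3, -1.215, -0.8725)  len=0.4763
  (v4,v1,v0) [-+-] → (0.790418, -1.215, -0.8725)–(-1.3, -1.215, -0.8725)  len=2.0904
  (v0,v3,v2) [-+-] → (-1.3, -0.738737, -0.8725)–(-1.3, 1.215, -0.8725)  len=1.9537
  (v5,v1,v4) [++-] → (0.790418, -1.215, -0.8725)–(1.3, -1.215, -0.8725)  len=0.5096
  (v3,v7,v2) [++-] → (-0.790418, 1.215, -0.8725)–(-1.3, 1.215, -0.8725)  len=0.5096
  (v2,v7,v6) [-+-] → (-0.790418, 1.215, -0.8725)–(1.3, 1.215, -0.8725)  len=2.0904
  (v6,v5,v4) [-+-] → (1.3, 0.738737, -0.8725)–(1.3, -1.215, -0.8725)  len=1.9537
  (v7,v5,v6) [++-] → (1.3, 0.738737, -0.8725)–(1.3, 1.215, -0.8725)  len=0.4763

Chained into 1 loop(s):
  loop 1: 8 segments, perimeter = 10.0600
Total perimeter = 10.060

loops=1 perimeter=10.060


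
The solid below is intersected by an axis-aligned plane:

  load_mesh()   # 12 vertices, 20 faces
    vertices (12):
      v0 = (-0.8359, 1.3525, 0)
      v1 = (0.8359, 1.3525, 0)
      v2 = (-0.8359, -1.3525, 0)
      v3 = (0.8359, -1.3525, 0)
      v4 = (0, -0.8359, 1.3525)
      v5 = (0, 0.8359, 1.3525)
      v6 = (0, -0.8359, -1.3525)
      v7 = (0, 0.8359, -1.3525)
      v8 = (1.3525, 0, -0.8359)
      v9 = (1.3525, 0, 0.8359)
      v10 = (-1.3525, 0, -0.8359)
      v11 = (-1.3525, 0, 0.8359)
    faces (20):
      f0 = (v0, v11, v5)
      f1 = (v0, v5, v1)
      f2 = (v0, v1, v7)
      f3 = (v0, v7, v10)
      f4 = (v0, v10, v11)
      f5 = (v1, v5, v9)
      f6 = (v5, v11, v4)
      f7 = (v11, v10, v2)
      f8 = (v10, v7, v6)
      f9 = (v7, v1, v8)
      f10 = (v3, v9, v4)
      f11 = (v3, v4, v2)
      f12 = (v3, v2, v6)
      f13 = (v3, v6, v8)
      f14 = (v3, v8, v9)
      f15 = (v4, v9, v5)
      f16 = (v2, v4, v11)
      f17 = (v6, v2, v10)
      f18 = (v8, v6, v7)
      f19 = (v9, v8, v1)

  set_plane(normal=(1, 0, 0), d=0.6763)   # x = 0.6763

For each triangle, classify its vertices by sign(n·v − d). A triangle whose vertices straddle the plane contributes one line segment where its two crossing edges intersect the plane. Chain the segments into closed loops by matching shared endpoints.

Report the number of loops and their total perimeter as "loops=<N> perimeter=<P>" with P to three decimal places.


loops=1 perimeter=7.506

Straddling triangles (10 of 20):
  (v0,v5,v1) [--+] → (0.6763, 1.25386, 0.258235)–(0.6763, 1.3525, 0)  len=0.2764
  (v0,v1,v7) [-+-] → (0.6763, 1.3525, 0)–(0.6763, 1.25386, -0.258235)  len=0.2764
  (v1,v5,v9) [+-+] → (0.6763, 1.25386, 0.258235)–(0.6763, 0.417919, 1.09418)  len=1.1822
  (v7,v1,v8) [-++] → (0.6763, 1.25386, -0.258235)–(0.6763, 0.417919, -1.09418)  len=1.1822
  (v3,v9,v4) [++-] → (0.6763, -0.417919, 1.09418)–(0.6763, -1.25386, 0.258235)  len=1.1822
  (v3,v4,v2) [+--] → (0.6763, -1.25386, 0.258235)–(0.6763, -1.3525, 0)  len=0.2764
  (v3,v2,v6) [+--] → (0.6763, -1.3525, 0)–(0.6763, -1.25386, -0.258235)  len=0.2764
  (v3,v6,v8) [+-+] → (0.6763, -1.25386, -0.258235)–(0.6763, -0.417919, -1.09418)  len=1.1822
  (v4,v9,v5) [-+-] → (0.6763, -0.417919, 1.09418)–(0.6763, 0.417919, 1.09418)  len=0.8358
  (v8,v6,v7) [+--] → (0.6763, -0.417919, -1.09418)–(0.6763, 0.417919, -1.09418)  len=0.8358

Chained into 1 loop(s):
  loop 1: 10 segments, perimeter = 7.5062
Total perimeter = 7.506


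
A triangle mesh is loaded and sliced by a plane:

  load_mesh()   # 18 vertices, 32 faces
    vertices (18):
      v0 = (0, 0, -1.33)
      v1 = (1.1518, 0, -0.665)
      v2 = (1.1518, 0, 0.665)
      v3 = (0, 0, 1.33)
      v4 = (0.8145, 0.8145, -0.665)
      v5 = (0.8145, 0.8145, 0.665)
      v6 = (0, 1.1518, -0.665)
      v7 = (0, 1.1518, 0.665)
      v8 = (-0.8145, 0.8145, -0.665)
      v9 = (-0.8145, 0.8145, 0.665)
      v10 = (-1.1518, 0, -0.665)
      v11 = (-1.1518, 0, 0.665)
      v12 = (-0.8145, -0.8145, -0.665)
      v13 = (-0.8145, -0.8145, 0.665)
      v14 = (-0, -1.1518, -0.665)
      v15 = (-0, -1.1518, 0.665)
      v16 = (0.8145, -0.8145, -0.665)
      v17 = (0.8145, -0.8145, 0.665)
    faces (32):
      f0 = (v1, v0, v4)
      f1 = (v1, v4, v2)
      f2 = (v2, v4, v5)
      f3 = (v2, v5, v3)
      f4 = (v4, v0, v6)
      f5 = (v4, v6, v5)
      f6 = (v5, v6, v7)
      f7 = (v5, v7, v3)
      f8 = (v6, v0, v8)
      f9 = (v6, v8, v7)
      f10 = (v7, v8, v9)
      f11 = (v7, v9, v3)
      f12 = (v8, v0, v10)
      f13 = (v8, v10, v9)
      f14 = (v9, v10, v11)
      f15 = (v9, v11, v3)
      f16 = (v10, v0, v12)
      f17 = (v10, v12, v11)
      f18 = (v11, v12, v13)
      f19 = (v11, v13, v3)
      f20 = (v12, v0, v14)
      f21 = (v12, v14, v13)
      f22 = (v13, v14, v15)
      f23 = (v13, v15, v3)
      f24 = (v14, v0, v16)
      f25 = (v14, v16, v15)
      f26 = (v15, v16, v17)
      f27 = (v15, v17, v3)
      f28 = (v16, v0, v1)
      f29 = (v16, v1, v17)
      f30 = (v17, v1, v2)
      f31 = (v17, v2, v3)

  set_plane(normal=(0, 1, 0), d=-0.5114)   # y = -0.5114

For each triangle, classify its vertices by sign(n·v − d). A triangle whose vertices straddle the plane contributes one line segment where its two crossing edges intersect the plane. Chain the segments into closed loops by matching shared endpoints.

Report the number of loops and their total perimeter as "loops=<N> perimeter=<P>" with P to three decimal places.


loops=1 perimeter=6.743

Straddling triangles (12 of 32):
  (v10,v0,v12) [++-] → (-0.5114, -0.5114, -0.912467)–(-0.940019, -0.5114, -0.665)  len=0.4949
  (v10,v12,v11) [+-+] → (-0.940019, -0.5114, -0.665)–(-0.940019, -0.5114, -0.170067)  len=0.4949
  (v11,v12,v13) [+--] → (-0.940019, -0.5114, -0.170067)–(-0.940019, -0.5114, 0.665)  len=0.8351
  (v11,v13,v3) [+-+] → (-0.940019, -0.5114, 0.665)–(-0.5114, -0.5114, 0.912467)  len=0.4949
  (v12,v0,v14) [-+-] → (-0.5114, -0.5114, -0.912467)–(0, -0.5114, -1.03474)  len=0.5258
  (v13,v15,v3) [--+] → (0, -0.5114, 1.03474)–(-0.5114, -0.5114, 0.912467)  len=0.5258
  (v14,v0,v16) [-+-] → (0, -0.5114, -1.03474)–(0.5114, -0.5114, -0.912467)  len=0.5258
  (v15,v17,v3) [--+] → (0.5114, -0.5114, 0.912467)–(0, -0.5114, 1.03474)  len=0.5258
  (v16,v0,v1) [-++] → (0.5114, -0.5114, -0.912467)–(0.940019, -0.5114, -0.665)  len=0.4949
  (v16,v1,v17) [-+-] → (0.940019, -0.5114, -0.665)–(0.940019, -0.5114, 0.170067)  len=0.8351
  (v17,v1,v2) [-++] → (0.940019, -0.5114, 0.170067)–(0.940019, -0.5114, 0.665)  len=0.4949
  (v17,v2,v3) [-++] → (0.940019, -0.5114, 0.665)–(0.5114, -0.5114, 0.912467)  len=0.4949

Chained into 1 loop(s):
  loop 1: 12 segments, perimeter = 6.7430
Total perimeter = 6.743


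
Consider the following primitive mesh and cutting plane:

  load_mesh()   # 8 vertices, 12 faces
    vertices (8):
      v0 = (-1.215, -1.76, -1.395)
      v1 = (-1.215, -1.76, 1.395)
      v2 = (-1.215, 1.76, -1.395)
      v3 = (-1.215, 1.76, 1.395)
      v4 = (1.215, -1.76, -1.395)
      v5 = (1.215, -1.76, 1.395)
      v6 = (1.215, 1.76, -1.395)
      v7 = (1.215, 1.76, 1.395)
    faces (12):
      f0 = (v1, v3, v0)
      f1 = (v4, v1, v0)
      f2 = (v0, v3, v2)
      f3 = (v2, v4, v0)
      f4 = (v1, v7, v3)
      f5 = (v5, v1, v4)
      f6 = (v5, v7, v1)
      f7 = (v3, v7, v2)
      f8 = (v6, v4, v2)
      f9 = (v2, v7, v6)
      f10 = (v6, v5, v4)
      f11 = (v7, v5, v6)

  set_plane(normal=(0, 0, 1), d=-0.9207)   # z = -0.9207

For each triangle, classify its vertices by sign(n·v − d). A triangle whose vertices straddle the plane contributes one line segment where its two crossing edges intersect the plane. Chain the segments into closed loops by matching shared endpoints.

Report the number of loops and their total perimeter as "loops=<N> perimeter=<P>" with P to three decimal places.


loops=1 perimeter=11.900

Straddling triangles (8 of 12):
  (v1,v3,v0) [++-] → (-1.215, -1.1616, -0.9207)–(-1.215, -1.76, -0.9207)  len=0.5984
  (v4,v1,v0) [-+-] → (0.8019, -1.76, -0.9207)–(-1.215, -1.76, -0.9207)  len=2.0169
  (v0,v3,v2) [-+-] → (-1.215, -1.1616, -0.9207)–(-1.215, 1.76, -0.9207)  len=2.9216
  (v5,v1,v4) [++-] → (0.8019, -1.76, -0.9207)–(1.215, -1.76, -0.9207)  len=0.4131
  (v3,v7,v2) [++-] → (-0.8019, 1.76, -0.9207)–(-1.215, 1.76, -0.9207)  len=0.4131
  (v2,v7,v6) [-+-] → (-0.8019, 1.76, -0.9207)–(1.215, 1.76, -0.9207)  len=2.0169
  (v6,v5,v4) [-+-] → (1.215, 1.1616, -0.9207)–(1.215, -1.76, -0.9207)  len=2.9216
  (v7,v5,v6) [++-] → (1.215, 1.1616, -0.9207)–(1.215, 1.76, -0.9207)  len=0.5984

Chained into 1 loop(s):
  loop 1: 8 segments, perimeter = 11.9000
Total perimeter = 11.900


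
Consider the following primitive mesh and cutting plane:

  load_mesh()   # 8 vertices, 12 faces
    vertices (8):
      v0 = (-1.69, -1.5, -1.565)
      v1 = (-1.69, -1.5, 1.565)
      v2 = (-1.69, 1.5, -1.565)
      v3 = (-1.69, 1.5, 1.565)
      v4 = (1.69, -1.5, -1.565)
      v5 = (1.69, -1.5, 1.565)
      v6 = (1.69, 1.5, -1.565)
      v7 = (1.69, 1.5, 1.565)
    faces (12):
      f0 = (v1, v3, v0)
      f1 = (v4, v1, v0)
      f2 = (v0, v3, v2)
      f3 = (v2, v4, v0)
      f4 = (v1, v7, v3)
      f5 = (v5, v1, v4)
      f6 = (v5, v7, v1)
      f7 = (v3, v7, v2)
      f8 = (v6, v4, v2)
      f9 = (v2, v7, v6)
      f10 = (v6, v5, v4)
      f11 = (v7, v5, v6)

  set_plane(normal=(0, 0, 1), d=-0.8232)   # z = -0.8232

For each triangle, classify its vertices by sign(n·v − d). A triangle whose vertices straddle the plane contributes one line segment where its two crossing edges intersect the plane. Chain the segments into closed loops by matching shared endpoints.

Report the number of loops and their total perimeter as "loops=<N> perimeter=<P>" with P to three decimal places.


Straddling triangles (8 of 12):
  (v1,v3,v0) [++-] → (-1.69, -0.78901, -0.8232)–(-1.69, -1.5, -0.8232)  len=0.7110
  (v4,v1,v0) [-+-] → (0.888951, -1.5, -0.8232)–(-1.69, -1.5, -0.8232)  len=2.5790
  (v0,v3,v2) [-+-] → (-1.69, -0.78901, -0.8232)–(-1.69, 1.5, -0.8232)  len=2.2890
  (v5,v1,v4) [++-] → (0.888951, -1.5, -0.8232)–(1.69, -1.5, -0.8232)  len=0.8010
  (v3,v7,v2) [++-] → (-0.888951, 1.5, -0.8232)–(-1.69, 1.5, -0.8232)  len=0.8010
  (v2,v7,v6) [-+-] → (-0.888951, 1.5, -0.8232)–(1.69, 1.5, -0.8232)  len=2.5790
  (v6,v5,v4) [-+-] → (1.69, 0.78901, -0.8232)–(1.69, -1.5, -0.8232)  len=2.2890
  (v7,v5,v6) [++-] → (1.69, 0.78901, -0.8232)–(1.69, 1.5, -0.8232)  len=0.7110

Chained into 1 loop(s):
  loop 1: 8 segments, perimeter = 12.7600
Total perimeter = 12.760

loops=1 perimeter=12.760


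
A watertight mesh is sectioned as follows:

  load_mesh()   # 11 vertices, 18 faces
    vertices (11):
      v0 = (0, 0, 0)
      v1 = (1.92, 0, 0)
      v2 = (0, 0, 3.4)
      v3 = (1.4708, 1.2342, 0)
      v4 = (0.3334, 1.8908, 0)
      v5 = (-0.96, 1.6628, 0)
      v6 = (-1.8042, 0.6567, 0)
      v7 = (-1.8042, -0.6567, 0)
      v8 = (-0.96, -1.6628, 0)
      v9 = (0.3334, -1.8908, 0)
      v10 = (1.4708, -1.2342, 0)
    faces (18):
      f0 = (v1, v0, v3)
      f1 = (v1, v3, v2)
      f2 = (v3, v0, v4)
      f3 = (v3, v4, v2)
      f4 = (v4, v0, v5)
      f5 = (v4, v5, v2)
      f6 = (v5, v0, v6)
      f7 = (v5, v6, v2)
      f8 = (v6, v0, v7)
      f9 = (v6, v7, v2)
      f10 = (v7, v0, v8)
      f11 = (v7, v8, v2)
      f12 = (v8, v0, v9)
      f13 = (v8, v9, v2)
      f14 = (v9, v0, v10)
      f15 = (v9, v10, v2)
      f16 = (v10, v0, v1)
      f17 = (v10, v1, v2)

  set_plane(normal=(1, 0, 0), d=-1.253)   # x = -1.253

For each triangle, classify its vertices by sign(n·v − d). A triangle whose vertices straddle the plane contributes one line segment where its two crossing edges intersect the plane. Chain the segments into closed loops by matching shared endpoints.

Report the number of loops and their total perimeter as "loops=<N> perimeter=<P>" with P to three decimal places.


Straddling triangles (6 of 18):
  (v5,v0,v6) [++-] → (-1.253, 0.456072, 0)–(-1.253, 1.31361, 0)  len=0.8575
  (v5,v6,v2) [+-+] → (-1.253, 1.31361, 0)–(-1.253, 0.456072, 1.03873)  len=1.3470
  (v6,v0,v7) [-+-] → (-1.253, 0.456072, 0)–(-1.253, -0.456072, 0)  len=0.9121
  (v6,v7,v2) [--+] → (-1.253, -0.456072, 1.03873)–(-1.253, 0.456072, 1.03873)  len=0.9121
  (v7,v0,v8) [-++] → (-1.253, -0.456072, 0)–(-1.253, -1.31361, 0)  len=0.8575
  (v7,v8,v2) [-++] → (-1.253, -1.31361, 0)–(-1.253, -0.456072, 1.03873)  len=1.3470

Chained into 1 loop(s):
  loop 1: 6 segments, perimeter = 6.2333
Total perimeter = 6.233

loops=1 perimeter=6.233


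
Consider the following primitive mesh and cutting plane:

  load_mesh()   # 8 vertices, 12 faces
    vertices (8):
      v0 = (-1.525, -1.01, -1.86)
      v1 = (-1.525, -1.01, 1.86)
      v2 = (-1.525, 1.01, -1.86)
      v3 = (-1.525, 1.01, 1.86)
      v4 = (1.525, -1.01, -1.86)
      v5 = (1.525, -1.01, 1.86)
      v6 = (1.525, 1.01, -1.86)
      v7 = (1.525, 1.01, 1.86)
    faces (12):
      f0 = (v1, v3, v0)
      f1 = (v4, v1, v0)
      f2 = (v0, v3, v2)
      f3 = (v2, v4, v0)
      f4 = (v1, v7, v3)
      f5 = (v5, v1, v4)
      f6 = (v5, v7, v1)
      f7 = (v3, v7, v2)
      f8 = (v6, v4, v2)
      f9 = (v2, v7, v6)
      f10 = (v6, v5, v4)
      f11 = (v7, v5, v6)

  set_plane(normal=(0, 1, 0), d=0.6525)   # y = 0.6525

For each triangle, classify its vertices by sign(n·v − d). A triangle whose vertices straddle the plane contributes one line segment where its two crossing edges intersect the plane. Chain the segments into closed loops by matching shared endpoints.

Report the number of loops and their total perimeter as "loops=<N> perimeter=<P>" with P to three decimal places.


loops=1 perimeter=13.540

Straddling triangles (8 of 12):
  (v1,v3,v0) [-+-] → (-1.525, 0.6525, 1.86)–(-1.525, 0.6525, 1.20163)  len=0.6584
  (v0,v3,v2) [-++] → (-1.525, 0.6525, 1.20163)–(-1.525, 0.6525, -1.86)  len=3.0616
  (v2,v4,v0) [+--] → (-0.98521, 0.6525, -1.86)–(-1.525, 0.6525, -1.86)  len=0.5398
  (v1,v7,v3) [-++] → (0.98521, 0.6525, 1.86)–(-1.525, 0.6525, 1.86)  len=2.5102
  (v5,v7,v1) [-+-] → (1.525, 0.6525, 1.86)–(0.98521, 0.6525, 1.86)  len=0.5398
  (v6,v4,v2) [+-+] → (1.525, 0.6525, -1.86)–(-0.98521, 0.6525, -1.86)  len=2.5102
  (v6,v5,v4) [+--] → (1.525, 0.6525, -1.20163)–(1.525, 0.6525, -1.86)  len=0.6584
  (v7,v5,v6) [+-+] → (1.525, 0.6525, 1.86)–(1.525, 0.6525, -1.20163)  len=3.0616

Chained into 1 loop(s):
  loop 1: 8 segments, perimeter = 13.5400
Total perimeter = 13.540
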